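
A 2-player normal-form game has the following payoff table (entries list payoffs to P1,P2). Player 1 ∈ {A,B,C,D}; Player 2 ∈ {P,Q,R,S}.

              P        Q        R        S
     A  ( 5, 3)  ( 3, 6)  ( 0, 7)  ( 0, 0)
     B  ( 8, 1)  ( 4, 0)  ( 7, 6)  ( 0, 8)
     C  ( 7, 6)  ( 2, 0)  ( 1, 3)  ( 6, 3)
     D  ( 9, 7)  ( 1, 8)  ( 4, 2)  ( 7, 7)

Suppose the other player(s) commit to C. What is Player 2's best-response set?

u_2(P vs C) = 6
u_2(Q vs C) = 0
u_2(R vs C) = 3
u_2(S vs C) = 3
max payoff 6 at {P}

P2 best: {P}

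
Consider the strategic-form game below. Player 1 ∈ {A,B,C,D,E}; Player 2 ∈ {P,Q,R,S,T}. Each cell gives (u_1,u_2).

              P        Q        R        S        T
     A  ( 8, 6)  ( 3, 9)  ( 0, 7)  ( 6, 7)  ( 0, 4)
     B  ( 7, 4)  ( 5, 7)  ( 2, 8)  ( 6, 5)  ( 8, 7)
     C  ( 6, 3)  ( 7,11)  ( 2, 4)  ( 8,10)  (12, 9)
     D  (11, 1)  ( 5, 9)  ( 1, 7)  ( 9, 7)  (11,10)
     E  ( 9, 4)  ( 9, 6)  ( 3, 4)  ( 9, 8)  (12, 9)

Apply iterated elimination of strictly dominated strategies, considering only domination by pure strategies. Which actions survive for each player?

Remaining: P1:{C,D,E} P2:{Q,S,T}

P1 drop A (D beats it: P:11>8 Q:5>3 R:1>0 S:9>6 T:11>0)
P1 drop B (E beats it: P:9>7 Q:9>5 R:3>2 S:9>6 T:12>8)
P2 drop P (Q beats it: C:11>3 D:9>1 E:6>4)
P2 drop R (Q beats it: C:11>4 D:9>7 E:6>4)
P1→{C,D,E} P2→{Q,S,T}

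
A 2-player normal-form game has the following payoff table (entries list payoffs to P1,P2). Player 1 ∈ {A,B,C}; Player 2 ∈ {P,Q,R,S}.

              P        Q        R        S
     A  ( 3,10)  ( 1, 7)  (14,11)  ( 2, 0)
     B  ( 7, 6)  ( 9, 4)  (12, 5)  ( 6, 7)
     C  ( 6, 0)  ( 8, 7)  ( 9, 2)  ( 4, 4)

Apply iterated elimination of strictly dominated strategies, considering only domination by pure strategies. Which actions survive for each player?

P1 drop C (B beats it: P:7>6 Q:9>8 R:12>9 S:6>4)
P2 drop Q (P beats it: A:10>7 B:6>4)
P1→{A,B} P2→{P,R,S}

Remaining: P1:{A,B} P2:{P,R,S}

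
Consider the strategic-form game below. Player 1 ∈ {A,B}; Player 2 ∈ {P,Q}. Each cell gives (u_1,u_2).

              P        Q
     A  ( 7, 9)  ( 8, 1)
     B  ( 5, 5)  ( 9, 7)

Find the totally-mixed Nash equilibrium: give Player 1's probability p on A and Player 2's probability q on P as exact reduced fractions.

P1 indiff ⇒ q·7+(1-q)·8 = q·5+(1-q)·9 ⇒ q(2) = (1-q)(1) ⇒ q = 1/3
P2 indiff ⇒ p·9+(1-p)·5 = p·1+(1-p)·7 ⇒ p(8) = (1-p)(2) ⇒ p = 1/5

p=1/5, q=1/3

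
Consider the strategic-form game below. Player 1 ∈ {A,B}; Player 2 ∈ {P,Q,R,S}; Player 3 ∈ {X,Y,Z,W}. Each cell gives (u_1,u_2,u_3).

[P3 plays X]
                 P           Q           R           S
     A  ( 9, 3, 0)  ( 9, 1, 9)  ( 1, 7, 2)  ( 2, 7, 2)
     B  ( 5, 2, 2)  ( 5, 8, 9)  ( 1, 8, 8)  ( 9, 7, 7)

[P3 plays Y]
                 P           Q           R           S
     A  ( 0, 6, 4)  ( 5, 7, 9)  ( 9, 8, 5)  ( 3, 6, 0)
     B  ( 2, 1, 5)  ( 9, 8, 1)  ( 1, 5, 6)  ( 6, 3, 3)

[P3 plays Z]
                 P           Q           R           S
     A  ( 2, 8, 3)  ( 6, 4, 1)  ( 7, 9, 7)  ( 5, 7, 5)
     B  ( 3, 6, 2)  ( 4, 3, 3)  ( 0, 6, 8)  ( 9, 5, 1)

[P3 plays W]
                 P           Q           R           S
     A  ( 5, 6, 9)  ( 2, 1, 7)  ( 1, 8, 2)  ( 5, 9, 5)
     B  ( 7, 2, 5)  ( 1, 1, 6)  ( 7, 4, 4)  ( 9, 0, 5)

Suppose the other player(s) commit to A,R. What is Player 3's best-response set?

u_3(X vs A,R) = 2
u_3(Y vs A,R) = 5
u_3(Z vs A,R) = 7
u_3(W vs A,R) = 2
max payoff 7 at {Z}

BR_3 = {Z}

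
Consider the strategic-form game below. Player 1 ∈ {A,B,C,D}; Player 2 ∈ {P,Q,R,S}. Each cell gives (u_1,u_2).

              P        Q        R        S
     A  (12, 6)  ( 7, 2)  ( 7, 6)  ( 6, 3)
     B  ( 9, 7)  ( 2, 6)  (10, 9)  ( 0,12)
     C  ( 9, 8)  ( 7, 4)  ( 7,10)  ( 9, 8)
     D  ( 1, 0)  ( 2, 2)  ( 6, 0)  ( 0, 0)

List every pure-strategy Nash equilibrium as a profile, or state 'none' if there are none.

(A,P): NE
(A,Q): not NE [P2→R gives 6>2]
(A,R): not NE [P1→B gives 10>7]
(A,S): not NE [P1→C gives 9>6; P2→R gives 6>3]
(B,P): not NE [P1→A gives 12>9; P2→S gives 12>7]
(B,Q): not NE [P1→C gives 7>2; P2→S gives 12>6]
(B,R): not NE [P2→S gives 12>9]
(B,S): not NE [P1→C gives 9>0]
(C,P): not NE [P1→A gives 12>9; P2→R gives 10>8]
(C,Q): not NE [P2→R gives 10>4]
(C,R): not NE [P1→B gives 10>7]
(C,S): not NE [P2→R gives 10>8]
(D,P): not NE [P1→A gives 12>1; P2→Q gives 2>0]
(D,Q): not NE [P1→C gives 7>2]
(D,R): not NE [P1→B gives 10>6; P2→Q gives 2>0]
(D,S): not NE [P1→C gives 9>0; P2→Q gives 2>0]

NE set: (A,P)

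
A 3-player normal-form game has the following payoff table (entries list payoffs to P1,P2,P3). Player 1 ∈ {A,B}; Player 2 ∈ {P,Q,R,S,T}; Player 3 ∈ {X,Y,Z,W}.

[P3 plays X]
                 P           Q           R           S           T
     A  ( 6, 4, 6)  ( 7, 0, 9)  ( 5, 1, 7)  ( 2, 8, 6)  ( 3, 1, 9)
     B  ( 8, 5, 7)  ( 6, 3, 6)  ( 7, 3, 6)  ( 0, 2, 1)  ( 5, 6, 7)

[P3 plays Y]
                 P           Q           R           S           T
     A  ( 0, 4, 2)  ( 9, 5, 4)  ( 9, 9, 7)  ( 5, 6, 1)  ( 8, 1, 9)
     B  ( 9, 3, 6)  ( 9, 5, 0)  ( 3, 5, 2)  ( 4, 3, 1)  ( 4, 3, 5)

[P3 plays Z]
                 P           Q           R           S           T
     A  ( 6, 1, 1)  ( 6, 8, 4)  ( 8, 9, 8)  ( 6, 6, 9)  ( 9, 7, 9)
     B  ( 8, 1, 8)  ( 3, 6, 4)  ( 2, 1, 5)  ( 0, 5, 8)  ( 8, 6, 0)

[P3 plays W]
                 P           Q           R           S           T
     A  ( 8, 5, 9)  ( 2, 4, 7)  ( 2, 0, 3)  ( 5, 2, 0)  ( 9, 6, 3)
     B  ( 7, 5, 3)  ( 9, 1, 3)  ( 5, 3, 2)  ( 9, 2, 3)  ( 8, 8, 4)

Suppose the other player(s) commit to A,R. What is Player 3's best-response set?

u_3(X vs A,R) = 7
u_3(Y vs A,R) = 7
u_3(Z vs A,R) = 8
u_3(W vs A,R) = 3
max payoff 8 at {Z}

BR_3 = {Z}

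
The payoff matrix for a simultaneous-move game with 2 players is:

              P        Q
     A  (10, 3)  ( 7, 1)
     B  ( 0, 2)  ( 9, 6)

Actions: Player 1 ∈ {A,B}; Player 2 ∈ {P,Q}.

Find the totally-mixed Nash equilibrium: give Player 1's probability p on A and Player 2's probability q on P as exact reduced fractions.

P1 mixes 2/3 on A; P2 mixes 1/6 on P

P1 indiff ⇒ q·10+(1-q)·7 = q·0+(1-q)·9 ⇒ q(10) = (1-q)(2) ⇒ q = 1/6
P2 indiff ⇒ p·3+(1-p)·2 = p·1+(1-p)·6 ⇒ p(2) = (1-p)(4) ⇒ p = 2/3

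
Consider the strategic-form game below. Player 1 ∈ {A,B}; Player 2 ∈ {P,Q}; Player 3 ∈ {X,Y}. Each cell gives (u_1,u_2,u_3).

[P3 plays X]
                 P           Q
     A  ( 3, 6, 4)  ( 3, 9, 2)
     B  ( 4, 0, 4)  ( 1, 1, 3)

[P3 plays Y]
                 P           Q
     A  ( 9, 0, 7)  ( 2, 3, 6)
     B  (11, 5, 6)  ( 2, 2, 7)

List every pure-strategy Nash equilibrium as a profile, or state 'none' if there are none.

(A,P,X): not NE [P1→B gives 4>3; P2→Q gives 9>6; P3→Y gives 7>4]
(A,P,Y): not NE [P1→B gives 11>9; P2→Q gives 3>0]
(A,Q,X): not NE [P3→Y gives 6>2]
(A,Q,Y): NE
(B,P,X): not NE [P2→Q gives 1>0; P3→Y gives 6>4]
(B,P,Y): NE
(B,Q,X): not NE [P1→A gives 3>1; P3→Y gives 7>3]
(B,Q,Y): not NE [P2→P gives 5>2]

PSNE = {(A,Q,Y), (B,P,Y)}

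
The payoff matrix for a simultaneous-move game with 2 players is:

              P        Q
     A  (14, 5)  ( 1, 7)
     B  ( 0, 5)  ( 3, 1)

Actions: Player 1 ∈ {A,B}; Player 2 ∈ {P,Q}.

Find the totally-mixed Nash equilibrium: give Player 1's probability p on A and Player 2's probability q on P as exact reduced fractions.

P1 indiff ⇒ q·14+(1-q)·1 = q·0+(1-q)·3 ⇒ q(14) = (1-q)(2) ⇒ q = 1/8
P2 indiff ⇒ p·5+(1-p)·5 = p·7+(1-p)·1 ⇒ p(-2) = (1-p)(-4) ⇒ p = 2/3

P1 mixes 2/3 on A; P2 mixes 1/8 on P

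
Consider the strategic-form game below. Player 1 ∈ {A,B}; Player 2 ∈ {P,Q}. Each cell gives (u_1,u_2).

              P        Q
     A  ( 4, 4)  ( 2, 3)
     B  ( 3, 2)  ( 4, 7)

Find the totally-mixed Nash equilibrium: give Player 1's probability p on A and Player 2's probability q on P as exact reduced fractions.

P1 indiff ⇒ q·4+(1-q)·2 = q·3+(1-q)·4 ⇒ q(1) = (1-q)(2) ⇒ q = 2/3
P2 indiff ⇒ p·4+(1-p)·2 = p·3+(1-p)·7 ⇒ p(1) = (1-p)(5) ⇒ p = 5/6

(p,q) = (5/6, 2/3)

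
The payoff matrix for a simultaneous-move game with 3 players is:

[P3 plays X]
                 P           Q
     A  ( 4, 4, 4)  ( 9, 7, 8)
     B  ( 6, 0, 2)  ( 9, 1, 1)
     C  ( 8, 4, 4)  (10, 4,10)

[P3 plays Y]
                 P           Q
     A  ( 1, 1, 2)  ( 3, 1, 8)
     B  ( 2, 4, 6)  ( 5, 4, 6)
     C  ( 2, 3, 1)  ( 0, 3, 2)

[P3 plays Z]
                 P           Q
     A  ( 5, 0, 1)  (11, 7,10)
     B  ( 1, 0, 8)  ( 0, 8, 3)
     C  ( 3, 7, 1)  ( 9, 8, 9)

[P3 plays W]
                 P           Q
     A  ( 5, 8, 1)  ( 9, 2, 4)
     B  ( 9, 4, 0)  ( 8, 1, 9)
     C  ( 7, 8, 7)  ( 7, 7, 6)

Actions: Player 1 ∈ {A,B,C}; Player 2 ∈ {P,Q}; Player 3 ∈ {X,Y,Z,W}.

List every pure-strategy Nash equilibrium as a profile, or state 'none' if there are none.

Nash profiles: (A,Q,Z), (C,Q,X)

(A,P,X): not NE [P1→C gives 8>4; P2→Q gives 7>4]
(A,P,Y): not NE [P1→C gives 2>1; P3→X gives 4>2]
(A,P,Z): not NE [P2→Q gives 7>0; P3→X gives 4>1]
(A,P,W): not NE [P1→B gives 9>5; P3→X gives 4>1]
(A,Q,X): not NE [P1→C gives 10>9; P3→Z gives 10>8]
(A,Q,Y): not NE [P1→B gives 5>3; P3→Z gives 10>8]
(A,Q,Z): NE
(A,Q,W): not NE [P2→P gives 8>2; P3→Z gives 10>4]
(B,P,X): not NE [P1→C gives 8>6; P2→Q gives 1>0; P3→Z gives 8>2]
(B,P,Y): not NE [P3→Z gives 8>6]
(B,P,Z): not NE [P1→A gives 5>1; P2→Q gives 8>0]
(B,P,W): not NE [P3→Z gives 8>0]
(B,Q,X): not NE [P1→C gives 10>9; P3→W gives 9>1]
(B,Q,Y): not NE [P3→W gives 9>6]
(B,Q,Z): not NE [P1→A gives 11>0; P3→W gives 9>3]
(B,Q,W): not NE [P1→A gives 9>8; P2→P gives 4>1]
(C,P,X): not NE [P3→W gives 7>4]
(C,P,Y): not NE [P3→W gives 7>1]
(C,P,Z): not NE [P1→A gives 5>3; P2→Q gives 8>7; P3→W gives 7>1]
(C,P,W): not NE [P1→B gives 9>7]
(C,Q,X): NE
(C,Q,Y): not NE [P1→B gives 5>0; P3→X gives 10>2]
(C,Q,Z): not NE [P1→A gives 11>9; P3→X gives 10>9]
(C,Q,W): not NE [P1→A gives 9>7; P2→P gives 8>7; P3→X gives 10>6]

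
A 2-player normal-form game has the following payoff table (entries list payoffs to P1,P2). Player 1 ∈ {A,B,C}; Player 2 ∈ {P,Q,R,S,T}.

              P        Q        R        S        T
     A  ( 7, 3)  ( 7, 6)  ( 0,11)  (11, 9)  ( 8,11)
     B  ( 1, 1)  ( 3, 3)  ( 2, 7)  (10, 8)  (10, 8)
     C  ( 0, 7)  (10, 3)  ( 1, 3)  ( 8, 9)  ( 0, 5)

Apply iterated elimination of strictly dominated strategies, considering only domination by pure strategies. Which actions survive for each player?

Remaining: P1:{A,B} P2:{R,S,T}

P2 drop P (S beats it: A:9>3 B:8>1 C:9>7)
P2 drop Q (S beats it: A:9>6 B:8>3 C:9>3)
P1 drop C (B beats it: R:2>1 S:10>8 T:10>0)
P1→{A,B} P2→{R,S,T}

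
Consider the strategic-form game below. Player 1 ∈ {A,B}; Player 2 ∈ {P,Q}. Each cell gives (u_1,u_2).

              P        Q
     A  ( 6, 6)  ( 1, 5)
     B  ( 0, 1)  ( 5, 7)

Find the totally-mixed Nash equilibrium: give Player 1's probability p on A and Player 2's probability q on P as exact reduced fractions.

P1 indiff ⇒ q·6+(1-q)·1 = q·0+(1-q)·5 ⇒ q(6) = (1-q)(4) ⇒ q = 2/5
P2 indiff ⇒ p·6+(1-p)·1 = p·5+(1-p)·7 ⇒ p(1) = (1-p)(6) ⇒ p = 6/7

p=6/7, q=2/5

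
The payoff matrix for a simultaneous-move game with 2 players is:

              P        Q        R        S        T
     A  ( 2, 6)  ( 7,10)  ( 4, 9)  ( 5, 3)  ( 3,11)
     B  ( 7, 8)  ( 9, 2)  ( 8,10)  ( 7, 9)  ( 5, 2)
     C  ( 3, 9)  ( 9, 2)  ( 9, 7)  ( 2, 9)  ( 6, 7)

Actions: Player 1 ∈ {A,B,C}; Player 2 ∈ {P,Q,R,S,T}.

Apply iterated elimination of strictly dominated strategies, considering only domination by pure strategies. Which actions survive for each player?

P1 drop A (B beats it: P:7>2 Q:9>7 R:8>4 S:7>5 T:5>3)
P2 drop Q (P beats it: B:8>2 C:9>2)
P2 drop T (P beats it: B:8>2 C:9>7)
P1→{B,C} P2→{P,R,S}

Survivors P1:{B,C} P2:{P,R,S}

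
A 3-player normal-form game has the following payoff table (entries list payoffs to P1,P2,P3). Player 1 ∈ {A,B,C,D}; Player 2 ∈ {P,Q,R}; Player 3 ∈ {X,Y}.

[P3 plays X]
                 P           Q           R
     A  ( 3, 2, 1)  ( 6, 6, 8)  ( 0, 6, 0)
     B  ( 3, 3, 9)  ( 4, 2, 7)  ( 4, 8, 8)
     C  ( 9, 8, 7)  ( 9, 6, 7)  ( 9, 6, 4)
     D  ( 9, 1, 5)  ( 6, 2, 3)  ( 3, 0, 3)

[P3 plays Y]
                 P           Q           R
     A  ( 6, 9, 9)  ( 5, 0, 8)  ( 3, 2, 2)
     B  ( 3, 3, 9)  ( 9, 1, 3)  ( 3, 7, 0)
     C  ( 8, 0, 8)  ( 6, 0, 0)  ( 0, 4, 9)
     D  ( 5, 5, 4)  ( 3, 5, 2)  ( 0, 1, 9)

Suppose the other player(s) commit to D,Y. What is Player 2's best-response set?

BR_2 = {P,Q}

u_2(P vs D,Y) = 5
u_2(Q vs D,Y) = 5
u_2(R vs D,Y) = 1
max payoff 5 at {P,Q}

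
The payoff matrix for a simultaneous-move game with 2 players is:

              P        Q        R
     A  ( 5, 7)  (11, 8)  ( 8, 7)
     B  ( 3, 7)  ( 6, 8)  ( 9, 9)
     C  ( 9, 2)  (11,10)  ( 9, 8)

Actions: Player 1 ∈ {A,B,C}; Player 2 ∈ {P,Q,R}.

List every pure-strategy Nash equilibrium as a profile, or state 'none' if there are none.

(A,P): not NE [P1→C gives 9>5; P2→Q gives 8>7]
(A,Q): NE
(A,R): not NE [P1→C gives 9>8; P2→Q gives 8>7]
(B,P): not NE [P1→C gives 9>3; P2→R gives 9>7]
(B,Q): not NE [P1→C gives 11>6; P2→R gives 9>8]
(B,R): NE
(C,P): not NE [P2→Q gives 10>2]
(C,Q): NE
(C,R): not NE [P2→Q gives 10>8]

Nash profiles: (A,Q), (B,R), (C,Q)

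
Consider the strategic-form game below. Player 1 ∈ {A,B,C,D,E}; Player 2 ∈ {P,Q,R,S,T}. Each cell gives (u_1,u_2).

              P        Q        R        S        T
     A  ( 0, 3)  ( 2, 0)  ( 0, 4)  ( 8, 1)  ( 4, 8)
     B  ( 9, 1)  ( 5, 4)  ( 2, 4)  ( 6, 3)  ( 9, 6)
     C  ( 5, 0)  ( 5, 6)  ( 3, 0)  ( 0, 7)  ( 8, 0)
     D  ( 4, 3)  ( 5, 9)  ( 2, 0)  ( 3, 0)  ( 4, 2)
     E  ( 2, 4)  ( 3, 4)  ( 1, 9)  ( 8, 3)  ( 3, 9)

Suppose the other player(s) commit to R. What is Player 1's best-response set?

u_1(A vs R) = 0
u_1(B vs R) = 2
u_1(C vs R) = 3
u_1(D vs R) = 2
u_1(E vs R) = 1
max payoff 3 at {C}

argmax u_1 = {C}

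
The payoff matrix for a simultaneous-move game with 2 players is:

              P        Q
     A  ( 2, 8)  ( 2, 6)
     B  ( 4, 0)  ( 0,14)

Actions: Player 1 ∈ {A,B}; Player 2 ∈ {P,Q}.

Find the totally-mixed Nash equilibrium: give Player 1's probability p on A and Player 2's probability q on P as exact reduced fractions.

(p,q) = (7/8, 1/2)

P1 indiff ⇒ q·2+(1-q)·2 = q·4+(1-q)·0 ⇒ q(-2) = (1-q)(-2) ⇒ q = 1/2
P2 indiff ⇒ p·8+(1-p)·0 = p·6+(1-p)·14 ⇒ p(2) = (1-p)(14) ⇒ p = 7/8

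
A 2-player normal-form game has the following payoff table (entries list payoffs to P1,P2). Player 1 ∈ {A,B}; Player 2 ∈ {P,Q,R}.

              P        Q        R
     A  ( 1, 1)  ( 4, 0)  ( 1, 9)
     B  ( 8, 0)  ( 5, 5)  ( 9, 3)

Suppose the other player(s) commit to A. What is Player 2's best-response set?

P2 best: {R}

u_2(P vs A) = 1
u_2(Q vs A) = 0
u_2(R vs A) = 9
max payoff 9 at {R}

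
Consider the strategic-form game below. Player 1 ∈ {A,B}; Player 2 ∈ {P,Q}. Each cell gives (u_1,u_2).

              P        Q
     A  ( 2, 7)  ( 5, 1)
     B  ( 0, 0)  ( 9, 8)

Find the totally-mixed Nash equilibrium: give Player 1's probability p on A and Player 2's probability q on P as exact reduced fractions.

P1 mixes 4/7 on A; P2 mixes 2/3 on P

P1 indiff ⇒ q·2+(1-q)·5 = q·0+(1-q)·9 ⇒ q(2) = (1-q)(4) ⇒ q = 2/3
P2 indiff ⇒ p·7+(1-p)·0 = p·1+(1-p)·8 ⇒ p(6) = (1-p)(8) ⇒ p = 4/7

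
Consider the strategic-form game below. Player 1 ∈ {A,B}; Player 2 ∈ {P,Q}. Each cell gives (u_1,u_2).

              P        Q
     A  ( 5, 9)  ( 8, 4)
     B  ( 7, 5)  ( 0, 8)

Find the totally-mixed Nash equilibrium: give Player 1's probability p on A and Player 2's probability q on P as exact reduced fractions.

P1 mixes 3/8 on A; P2 mixes 4/5 on P

P1 indiff ⇒ q·5+(1-q)·8 = q·7+(1-q)·0 ⇒ q(-2) = (1-q)(-8) ⇒ q = 4/5
P2 indiff ⇒ p·9+(1-p)·5 = p·4+(1-p)·8 ⇒ p(5) = (1-p)(3) ⇒ p = 3/8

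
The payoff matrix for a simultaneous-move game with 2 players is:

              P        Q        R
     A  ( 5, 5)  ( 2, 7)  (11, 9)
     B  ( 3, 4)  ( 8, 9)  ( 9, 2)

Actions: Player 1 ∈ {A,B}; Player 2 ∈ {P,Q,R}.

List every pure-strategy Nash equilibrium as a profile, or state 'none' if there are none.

NE set: (A,R), (B,Q)

(A,P): not NE [P2→R gives 9>5]
(A,Q): not NE [P1→B gives 8>2; P2→R gives 9>7]
(A,R): NE
(B,P): not NE [P1→A gives 5>3; P2→Q gives 9>4]
(B,Q): NE
(B,R): not NE [P1→A gives 11>9; P2→Q gives 9>2]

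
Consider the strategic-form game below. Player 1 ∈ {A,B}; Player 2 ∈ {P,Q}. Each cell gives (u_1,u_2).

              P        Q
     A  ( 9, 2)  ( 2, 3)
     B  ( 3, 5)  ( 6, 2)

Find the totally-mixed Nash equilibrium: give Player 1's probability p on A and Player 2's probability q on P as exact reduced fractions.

(p,q) = (3/4, 2/5)

P1 indiff ⇒ q·9+(1-q)·2 = q·3+(1-q)·6 ⇒ q(6) = (1-q)(4) ⇒ q = 2/5
P2 indiff ⇒ p·2+(1-p)·5 = p·3+(1-p)·2 ⇒ p(-1) = (1-p)(-3) ⇒ p = 3/4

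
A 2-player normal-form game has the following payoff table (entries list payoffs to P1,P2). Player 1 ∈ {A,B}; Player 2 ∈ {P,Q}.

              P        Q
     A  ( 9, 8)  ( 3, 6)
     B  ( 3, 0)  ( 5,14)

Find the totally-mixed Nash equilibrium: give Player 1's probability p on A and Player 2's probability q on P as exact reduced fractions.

P1 indiff ⇒ q·9+(1-q)·3 = q·3+(1-q)·5 ⇒ q(6) = (1-q)(2) ⇒ q = 1/4
P2 indiff ⇒ p·8+(1-p)·0 = p·6+(1-p)·14 ⇒ p(2) = (1-p)(14) ⇒ p = 7/8

(p,q) = (7/8, 1/4)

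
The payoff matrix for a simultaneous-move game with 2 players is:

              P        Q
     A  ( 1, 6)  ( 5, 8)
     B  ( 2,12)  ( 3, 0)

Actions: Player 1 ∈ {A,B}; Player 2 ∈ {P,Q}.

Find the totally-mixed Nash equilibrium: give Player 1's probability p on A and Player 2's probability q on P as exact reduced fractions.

P1 indiff ⇒ q·1+(1-q)·5 = q·2+(1-q)·3 ⇒ q(-1) = (1-q)(-2) ⇒ q = 2/3
P2 indiff ⇒ p·6+(1-p)·12 = p·8+(1-p)·0 ⇒ p(-2) = (1-p)(-12) ⇒ p = 6/7

(p,q) = (6/7, 2/3)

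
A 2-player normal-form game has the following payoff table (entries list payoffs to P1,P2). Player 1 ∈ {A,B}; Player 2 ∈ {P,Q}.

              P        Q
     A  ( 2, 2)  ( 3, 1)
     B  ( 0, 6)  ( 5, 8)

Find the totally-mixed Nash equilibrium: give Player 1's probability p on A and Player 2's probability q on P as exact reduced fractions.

(p,q) = (2/3, 1/2)

P1 indiff ⇒ q·2+(1-q)·3 = q·0+(1-q)·5 ⇒ q(2) = (1-q)(2) ⇒ q = 1/2
P2 indiff ⇒ p·2+(1-p)·6 = p·1+(1-p)·8 ⇒ p(1) = (1-p)(2) ⇒ p = 2/3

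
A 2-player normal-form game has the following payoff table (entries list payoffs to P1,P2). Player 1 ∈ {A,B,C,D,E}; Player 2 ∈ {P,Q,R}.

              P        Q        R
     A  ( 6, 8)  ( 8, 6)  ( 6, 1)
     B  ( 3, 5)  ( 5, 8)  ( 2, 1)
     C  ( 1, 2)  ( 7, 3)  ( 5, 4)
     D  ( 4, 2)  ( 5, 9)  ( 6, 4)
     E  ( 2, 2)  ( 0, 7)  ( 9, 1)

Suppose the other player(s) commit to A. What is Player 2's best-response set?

P2 best: {P}

u_2(P vs A) = 8
u_2(Q vs A) = 6
u_2(R vs A) = 1
max payoff 8 at {P}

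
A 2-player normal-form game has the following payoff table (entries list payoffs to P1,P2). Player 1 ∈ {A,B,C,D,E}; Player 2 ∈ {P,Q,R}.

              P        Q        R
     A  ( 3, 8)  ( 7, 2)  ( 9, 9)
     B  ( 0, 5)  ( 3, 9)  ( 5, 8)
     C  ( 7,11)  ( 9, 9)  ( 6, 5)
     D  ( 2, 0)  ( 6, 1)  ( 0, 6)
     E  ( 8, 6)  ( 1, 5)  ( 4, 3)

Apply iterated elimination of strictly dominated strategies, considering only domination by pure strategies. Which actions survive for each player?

IESDS → P1:{A,C,E} P2:{P,R}

P1 drop B (A beats it: P:3>0 Q:7>3 R:9>5)
P1 drop D (A beats it: P:3>2 Q:7>6 R:9>0)
P2 drop Q (P beats it: A:8>2 C:11>9 E:6>5)
P1→{A,C,E} P2→{P,R}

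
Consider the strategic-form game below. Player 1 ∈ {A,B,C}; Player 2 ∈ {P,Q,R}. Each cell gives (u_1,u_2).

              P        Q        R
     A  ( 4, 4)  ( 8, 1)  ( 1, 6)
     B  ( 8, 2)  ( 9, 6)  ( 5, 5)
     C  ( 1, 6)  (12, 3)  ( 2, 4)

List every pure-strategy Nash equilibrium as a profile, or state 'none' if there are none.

Equilibria: none

(A,P): not NE [P1→B gives 8>4; P2→R gives 6>4]
(A,Q): not NE [P1→C gives 12>8; P2→R gives 6>1]
(A,R): not NE [P1→B gives 5>1]
(B,P): not NE [P2→Q gives 6>2]
(B,Q): not NE [P1→C gives 12>9]
(B,R): not NE [P2→Q gives 6>5]
(C,P): not NE [P1→B gives 8>1]
(C,Q): not NE [P2→P gives 6>3]
(C,R): not NE [P1→B gives 5>2; P2→P gives 6>4]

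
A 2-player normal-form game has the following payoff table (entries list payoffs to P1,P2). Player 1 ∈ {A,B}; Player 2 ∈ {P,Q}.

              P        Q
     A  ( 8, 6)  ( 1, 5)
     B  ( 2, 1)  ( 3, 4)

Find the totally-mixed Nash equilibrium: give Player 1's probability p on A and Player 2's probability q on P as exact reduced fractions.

P1 indiff ⇒ q·8+(1-q)·1 = q·2+(1-q)·3 ⇒ q(6) = (1-q)(2) ⇒ q = 1/4
P2 indiff ⇒ p·6+(1-p)·1 = p·5+(1-p)·4 ⇒ p(1) = (1-p)(3) ⇒ p = 3/4

P1 mixes 3/4 on A; P2 mixes 1/4 on P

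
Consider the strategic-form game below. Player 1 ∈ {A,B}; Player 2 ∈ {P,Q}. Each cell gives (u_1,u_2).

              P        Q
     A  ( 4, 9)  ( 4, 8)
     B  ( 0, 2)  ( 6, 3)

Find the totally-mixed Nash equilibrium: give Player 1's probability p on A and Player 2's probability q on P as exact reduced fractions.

(p,q) = (1/2, 1/3)

P1 indiff ⇒ q·4+(1-q)·4 = q·0+(1-q)·6 ⇒ q(4) = (1-q)(2) ⇒ q = 1/3
P2 indiff ⇒ p·9+(1-p)·2 = p·8+(1-p)·3 ⇒ p(1) = (1-p)(1) ⇒ p = 1/2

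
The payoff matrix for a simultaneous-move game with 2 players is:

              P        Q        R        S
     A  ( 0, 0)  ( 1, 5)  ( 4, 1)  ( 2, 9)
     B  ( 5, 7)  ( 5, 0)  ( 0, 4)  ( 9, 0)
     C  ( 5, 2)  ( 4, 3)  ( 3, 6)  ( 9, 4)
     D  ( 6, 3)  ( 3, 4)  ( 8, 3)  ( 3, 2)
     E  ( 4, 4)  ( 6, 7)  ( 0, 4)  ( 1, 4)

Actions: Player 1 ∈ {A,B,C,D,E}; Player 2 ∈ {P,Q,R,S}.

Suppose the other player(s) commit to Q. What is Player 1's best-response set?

argmax u_1 = {E}

u_1(A vs Q) = 1
u_1(B vs Q) = 5
u_1(C vs Q) = 4
u_1(D vs Q) = 3
u_1(E vs Q) = 6
max payoff 6 at {E}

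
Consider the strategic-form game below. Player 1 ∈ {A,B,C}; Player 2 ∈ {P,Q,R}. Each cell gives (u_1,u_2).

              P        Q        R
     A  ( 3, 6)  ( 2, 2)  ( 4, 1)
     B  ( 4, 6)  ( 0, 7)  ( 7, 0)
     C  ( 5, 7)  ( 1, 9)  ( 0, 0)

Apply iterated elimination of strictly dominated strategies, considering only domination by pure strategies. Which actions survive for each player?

P2 drop R (P beats it: A:6>1 B:6>0 C:7>0)
P1 drop B (C beats it: P:5>4 Q:1>0)
P1→{A,C} P2→{P,Q}

Remaining: P1:{A,C} P2:{P,Q}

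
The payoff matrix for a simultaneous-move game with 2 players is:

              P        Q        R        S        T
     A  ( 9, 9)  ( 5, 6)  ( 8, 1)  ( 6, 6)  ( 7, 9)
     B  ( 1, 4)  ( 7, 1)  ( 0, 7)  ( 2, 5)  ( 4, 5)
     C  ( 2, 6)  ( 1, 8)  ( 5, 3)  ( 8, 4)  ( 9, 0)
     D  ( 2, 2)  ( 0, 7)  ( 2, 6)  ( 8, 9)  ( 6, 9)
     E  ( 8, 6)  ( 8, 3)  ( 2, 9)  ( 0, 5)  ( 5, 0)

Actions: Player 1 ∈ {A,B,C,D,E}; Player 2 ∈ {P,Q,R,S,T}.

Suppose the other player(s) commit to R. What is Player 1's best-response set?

BR_1 = {A}

u_1(A vs R) = 8
u_1(B vs R) = 0
u_1(C vs R) = 5
u_1(D vs R) = 2
u_1(E vs R) = 2
max payoff 8 at {A}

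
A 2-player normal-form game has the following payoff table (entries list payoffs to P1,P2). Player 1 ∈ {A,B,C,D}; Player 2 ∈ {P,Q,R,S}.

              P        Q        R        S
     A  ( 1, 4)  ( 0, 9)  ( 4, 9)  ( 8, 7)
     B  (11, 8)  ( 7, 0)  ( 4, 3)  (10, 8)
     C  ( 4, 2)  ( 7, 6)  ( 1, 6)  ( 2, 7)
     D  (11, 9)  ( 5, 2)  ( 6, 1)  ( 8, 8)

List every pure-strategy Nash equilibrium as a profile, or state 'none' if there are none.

(A,P): not NE [P1→D gives 11>1; P2→R gives 9>4]
(A,Q): not NE [P1→C gives 7>0]
(A,R): not NE [P1→D gives 6>4]
(A,S): not NE [P1→B gives 10>8; P2→R gives 9>7]
(B,P): NE
(B,Q): not NE [P2→S gives 8>0]
(B,R): not NE [P1→D gives 6>4; P2→S gives 8>3]
(B,S): NE
(C,P): not NE [P1→D gives 11>4; P2→S gives 7>2]
(C,Q): not NE [P2→S gives 7>6]
(C,R): not NE [P1→D gives 6>1; P2→S gives 7>6]
(C,S): not NE [P1→B gives 10>2]
(D,P): NE
(D,Q): not NE [P1→C gives 7>5; P2→P gives 9>2]
(D,R): not NE [P2→P gives 9>1]
(D,S): not NE [P1→B gives 10>8; P2→P gives 9>8]

PSNE = {(B,P), (B,S), (D,P)}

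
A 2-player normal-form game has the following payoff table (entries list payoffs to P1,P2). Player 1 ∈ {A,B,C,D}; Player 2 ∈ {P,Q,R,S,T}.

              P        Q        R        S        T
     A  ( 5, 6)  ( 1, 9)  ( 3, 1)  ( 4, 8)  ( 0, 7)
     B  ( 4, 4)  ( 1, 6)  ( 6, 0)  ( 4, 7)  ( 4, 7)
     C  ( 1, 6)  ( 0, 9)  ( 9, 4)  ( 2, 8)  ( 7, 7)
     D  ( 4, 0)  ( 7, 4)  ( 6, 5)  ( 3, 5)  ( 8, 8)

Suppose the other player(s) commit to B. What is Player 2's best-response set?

argmax u_2 = {S,T}

u_2(P vs B) = 4
u_2(Q vs B) = 6
u_2(R vs B) = 0
u_2(S vs B) = 7
u_2(T vs B) = 7
max payoff 7 at {S,T}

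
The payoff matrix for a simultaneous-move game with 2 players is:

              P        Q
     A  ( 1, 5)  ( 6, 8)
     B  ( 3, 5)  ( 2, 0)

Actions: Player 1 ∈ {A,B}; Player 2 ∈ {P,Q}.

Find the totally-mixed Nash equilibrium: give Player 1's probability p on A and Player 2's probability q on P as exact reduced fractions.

p=5/8, q=2/3

P1 indiff ⇒ q·1+(1-q)·6 = q·3+(1-q)·2 ⇒ q(-2) = (1-q)(-4) ⇒ q = 2/3
P2 indiff ⇒ p·5+(1-p)·5 = p·8+(1-p)·0 ⇒ p(-3) = (1-p)(-5) ⇒ p = 5/8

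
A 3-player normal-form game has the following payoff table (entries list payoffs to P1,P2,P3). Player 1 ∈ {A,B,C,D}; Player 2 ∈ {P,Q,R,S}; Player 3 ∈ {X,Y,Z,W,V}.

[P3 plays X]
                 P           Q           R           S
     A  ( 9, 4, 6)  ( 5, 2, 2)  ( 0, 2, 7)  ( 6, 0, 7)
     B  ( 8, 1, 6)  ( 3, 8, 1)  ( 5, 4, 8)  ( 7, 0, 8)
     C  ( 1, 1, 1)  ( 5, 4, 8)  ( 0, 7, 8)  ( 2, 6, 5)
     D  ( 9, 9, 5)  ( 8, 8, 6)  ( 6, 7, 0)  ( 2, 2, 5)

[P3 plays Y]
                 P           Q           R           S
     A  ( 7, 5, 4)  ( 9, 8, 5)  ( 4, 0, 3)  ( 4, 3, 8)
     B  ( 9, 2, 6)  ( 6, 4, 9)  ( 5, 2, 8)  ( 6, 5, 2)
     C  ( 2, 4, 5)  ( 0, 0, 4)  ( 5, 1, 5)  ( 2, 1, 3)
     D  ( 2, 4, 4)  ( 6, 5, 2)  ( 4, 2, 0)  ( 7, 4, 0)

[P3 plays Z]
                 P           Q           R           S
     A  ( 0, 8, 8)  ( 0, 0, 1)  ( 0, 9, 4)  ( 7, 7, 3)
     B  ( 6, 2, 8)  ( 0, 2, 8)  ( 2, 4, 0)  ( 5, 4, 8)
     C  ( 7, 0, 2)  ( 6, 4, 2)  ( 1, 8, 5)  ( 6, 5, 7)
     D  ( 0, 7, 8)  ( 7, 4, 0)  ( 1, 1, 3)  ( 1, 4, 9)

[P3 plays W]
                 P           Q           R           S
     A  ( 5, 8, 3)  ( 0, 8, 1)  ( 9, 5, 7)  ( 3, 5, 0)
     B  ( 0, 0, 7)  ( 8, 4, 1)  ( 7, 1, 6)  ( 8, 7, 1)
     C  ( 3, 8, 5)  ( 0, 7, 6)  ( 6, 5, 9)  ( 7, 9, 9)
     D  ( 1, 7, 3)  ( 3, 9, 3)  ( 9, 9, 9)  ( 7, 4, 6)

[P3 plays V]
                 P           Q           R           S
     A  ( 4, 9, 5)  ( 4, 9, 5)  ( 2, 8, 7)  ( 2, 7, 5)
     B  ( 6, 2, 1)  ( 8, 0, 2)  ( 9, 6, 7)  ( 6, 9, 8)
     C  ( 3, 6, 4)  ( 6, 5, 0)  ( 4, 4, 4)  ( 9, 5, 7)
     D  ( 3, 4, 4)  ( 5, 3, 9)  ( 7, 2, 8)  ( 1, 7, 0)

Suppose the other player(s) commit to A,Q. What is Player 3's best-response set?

P3 best: {Y,V}

u_3(X vs A,Q) = 2
u_3(Y vs A,Q) = 5
u_3(Z vs A,Q) = 1
u_3(W vs A,Q) = 1
u_3(V vs A,Q) = 5
max payoff 5 at {Y,V}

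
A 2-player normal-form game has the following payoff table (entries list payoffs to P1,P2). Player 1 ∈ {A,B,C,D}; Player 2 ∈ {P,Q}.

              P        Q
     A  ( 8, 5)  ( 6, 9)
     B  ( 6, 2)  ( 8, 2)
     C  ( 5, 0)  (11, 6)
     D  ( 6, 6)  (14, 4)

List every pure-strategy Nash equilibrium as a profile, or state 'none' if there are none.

(A,P): not NE [P2→Q gives 9>5]
(A,Q): not NE [P1→D gives 14>6]
(B,P): not NE [P1→A gives 8>6]
(B,Q): not NE [P1→D gives 14>8]
(C,P): not NE [P1→A gives 8>5; P2→Q gives 6>0]
(C,Q): not NE [P1→D gives 14>11]
(D,P): not NE [P1→A gives 8>6]
(D,Q): not NE [P2→P gives 6>4]

PSNE: ∅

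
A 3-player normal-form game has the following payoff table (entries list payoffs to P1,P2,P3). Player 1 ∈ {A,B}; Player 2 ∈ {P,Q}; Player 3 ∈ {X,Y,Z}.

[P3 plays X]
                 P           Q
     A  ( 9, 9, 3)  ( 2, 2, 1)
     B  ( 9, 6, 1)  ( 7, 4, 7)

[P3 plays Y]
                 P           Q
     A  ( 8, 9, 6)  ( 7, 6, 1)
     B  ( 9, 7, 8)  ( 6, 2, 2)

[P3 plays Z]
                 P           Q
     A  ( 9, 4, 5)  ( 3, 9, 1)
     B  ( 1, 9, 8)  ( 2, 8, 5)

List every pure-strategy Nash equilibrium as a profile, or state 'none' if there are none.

(A,P,X): not NE [P3→Y gives 6>3]
(A,P,Y): not NE [P1→B gives 9>8]
(A,P,Z): not NE [P2→Q gives 9>4; P3→Y gives 6>5]
(A,Q,X): not NE [P1→B gives 7>2; P2→P gives 9>2]
(A,Q,Y): not NE [P2→P gives 9>6]
(A,Q,Z): NE
(B,P,X): not NE [P3→Z gives 8>1]
(B,P,Y): NE
(B,P,Z): not NE [P1→A gives 9>1]
(B,Q,X): not NE [P2→P gives 6>4]
(B,Q,Y): not NE [P1→A gives 7>6; P2→P gives 7>2; P3→X gives 7>2]
(B,Q,Z): not NE [P1→A gives 3>2; P2→P gives 9>8; P3→X gives 7>5]

PSNE = {(A,Q,Z), (B,P,Y)}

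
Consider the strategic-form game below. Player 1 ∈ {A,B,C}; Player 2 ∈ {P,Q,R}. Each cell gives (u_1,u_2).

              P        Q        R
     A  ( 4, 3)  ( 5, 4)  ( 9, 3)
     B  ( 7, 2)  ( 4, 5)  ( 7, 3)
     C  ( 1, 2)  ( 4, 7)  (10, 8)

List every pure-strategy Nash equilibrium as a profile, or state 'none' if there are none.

Nash profiles: (A,Q), (C,R)

(A,P): not NE [P1→B gives 7>4; P2→Q gives 4>3]
(A,Q): NE
(A,R): not NE [P1→C gives 10>9; P2→Q gives 4>3]
(B,P): not NE [P2→Q gives 5>2]
(B,Q): not NE [P1→A gives 5>4]
(B,R): not NE [P1→C gives 10>7; P2→Q gives 5>3]
(C,P): not NE [P1→B gives 7>1; P2→R gives 8>2]
(C,Q): not NE [P1→A gives 5>4; P2→R gives 8>7]
(C,R): NE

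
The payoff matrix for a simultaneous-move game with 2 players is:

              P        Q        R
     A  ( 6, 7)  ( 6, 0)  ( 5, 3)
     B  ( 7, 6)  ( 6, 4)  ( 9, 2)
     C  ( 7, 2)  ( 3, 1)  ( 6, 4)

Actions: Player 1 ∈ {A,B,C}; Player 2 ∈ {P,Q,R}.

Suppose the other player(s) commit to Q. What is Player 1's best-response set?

u_1(A vs Q) = 6
u_1(B vs Q) = 6
u_1(C vs Q) = 3
max payoff 6 at {A,B}

argmax u_1 = {A,B}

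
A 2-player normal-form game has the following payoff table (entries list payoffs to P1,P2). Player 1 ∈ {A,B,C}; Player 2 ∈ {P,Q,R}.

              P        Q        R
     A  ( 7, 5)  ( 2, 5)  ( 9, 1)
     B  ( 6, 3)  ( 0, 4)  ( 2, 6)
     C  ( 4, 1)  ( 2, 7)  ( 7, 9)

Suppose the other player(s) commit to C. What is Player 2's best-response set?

u_2(P vs C) = 1
u_2(Q vs C) = 7
u_2(R vs C) = 9
max payoff 9 at {R}

BR_2 = {R}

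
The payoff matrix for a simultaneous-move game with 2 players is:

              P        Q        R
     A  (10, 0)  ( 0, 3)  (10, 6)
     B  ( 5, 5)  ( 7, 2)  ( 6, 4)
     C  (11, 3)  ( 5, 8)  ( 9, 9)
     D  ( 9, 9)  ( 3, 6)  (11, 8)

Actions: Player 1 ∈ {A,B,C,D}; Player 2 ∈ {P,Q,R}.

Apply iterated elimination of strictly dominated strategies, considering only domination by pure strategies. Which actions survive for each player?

P2 drop Q (R beats it: A:6>3 B:4>2 C:9>8 D:8>6)
P1 drop B (A beats it: P:10>5 R:10>6)
P1→{A,C,D} P2→{P,R}

Remaining: P1:{A,C,D} P2:{P,R}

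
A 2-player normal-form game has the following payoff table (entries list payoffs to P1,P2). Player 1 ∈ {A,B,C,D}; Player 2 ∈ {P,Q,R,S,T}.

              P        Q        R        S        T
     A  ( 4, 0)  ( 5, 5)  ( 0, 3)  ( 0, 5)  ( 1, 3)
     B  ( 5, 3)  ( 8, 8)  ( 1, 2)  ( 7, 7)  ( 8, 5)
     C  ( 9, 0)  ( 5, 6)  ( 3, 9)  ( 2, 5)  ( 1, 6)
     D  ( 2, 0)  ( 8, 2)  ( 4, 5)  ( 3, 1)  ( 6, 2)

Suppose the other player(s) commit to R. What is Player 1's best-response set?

u_1(A vs R) = 0
u_1(B vs R) = 1
u_1(C vs R) = 3
u_1(D vs R) = 4
max payoff 4 at {D}

BR_1 = {D}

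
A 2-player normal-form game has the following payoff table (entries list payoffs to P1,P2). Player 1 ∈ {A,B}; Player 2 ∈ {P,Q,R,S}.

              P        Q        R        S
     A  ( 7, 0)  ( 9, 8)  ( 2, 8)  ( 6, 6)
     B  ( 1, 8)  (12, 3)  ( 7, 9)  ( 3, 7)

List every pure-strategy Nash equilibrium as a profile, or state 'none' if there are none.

PSNE = {(B,R)}

(A,P): not NE [P2→R gives 8>0]
(A,Q): not NE [P1→B gives 12>9]
(A,R): not NE [P1→B gives 7>2]
(A,S): not NE [P2→R gives 8>6]
(B,P): not NE [P1→A gives 7>1; P2→R gives 9>8]
(B,Q): not NE [P2→R gives 9>3]
(B,R): NE
(B,S): not NE [P1→A gives 6>3; P2→R gives 9>7]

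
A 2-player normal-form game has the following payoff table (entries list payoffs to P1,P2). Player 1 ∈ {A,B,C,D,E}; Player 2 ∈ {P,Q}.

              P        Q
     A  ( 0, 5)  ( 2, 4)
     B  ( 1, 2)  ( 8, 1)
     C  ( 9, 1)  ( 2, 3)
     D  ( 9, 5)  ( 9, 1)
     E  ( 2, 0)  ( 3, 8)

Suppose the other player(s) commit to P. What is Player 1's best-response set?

P1 best: {C,D}

u_1(A vs P) = 0
u_1(B vs P) = 1
u_1(C vs P) = 9
u_1(D vs P) = 9
u_1(E vs P) = 2
max payoff 9 at {C,D}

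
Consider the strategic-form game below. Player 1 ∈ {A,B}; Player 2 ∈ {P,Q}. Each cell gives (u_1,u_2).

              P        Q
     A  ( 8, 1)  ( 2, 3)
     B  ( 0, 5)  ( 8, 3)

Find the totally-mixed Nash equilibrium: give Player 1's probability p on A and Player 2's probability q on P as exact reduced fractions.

P1 mixes 1/2 on A; P2 mixes 3/7 on P

P1 indiff ⇒ q·8+(1-q)·2 = q·0+(1-q)·8 ⇒ q(8) = (1-q)(6) ⇒ q = 3/7
P2 indiff ⇒ p·1+(1-p)·5 = p·3+(1-p)·3 ⇒ p(-2) = (1-p)(-2) ⇒ p = 1/2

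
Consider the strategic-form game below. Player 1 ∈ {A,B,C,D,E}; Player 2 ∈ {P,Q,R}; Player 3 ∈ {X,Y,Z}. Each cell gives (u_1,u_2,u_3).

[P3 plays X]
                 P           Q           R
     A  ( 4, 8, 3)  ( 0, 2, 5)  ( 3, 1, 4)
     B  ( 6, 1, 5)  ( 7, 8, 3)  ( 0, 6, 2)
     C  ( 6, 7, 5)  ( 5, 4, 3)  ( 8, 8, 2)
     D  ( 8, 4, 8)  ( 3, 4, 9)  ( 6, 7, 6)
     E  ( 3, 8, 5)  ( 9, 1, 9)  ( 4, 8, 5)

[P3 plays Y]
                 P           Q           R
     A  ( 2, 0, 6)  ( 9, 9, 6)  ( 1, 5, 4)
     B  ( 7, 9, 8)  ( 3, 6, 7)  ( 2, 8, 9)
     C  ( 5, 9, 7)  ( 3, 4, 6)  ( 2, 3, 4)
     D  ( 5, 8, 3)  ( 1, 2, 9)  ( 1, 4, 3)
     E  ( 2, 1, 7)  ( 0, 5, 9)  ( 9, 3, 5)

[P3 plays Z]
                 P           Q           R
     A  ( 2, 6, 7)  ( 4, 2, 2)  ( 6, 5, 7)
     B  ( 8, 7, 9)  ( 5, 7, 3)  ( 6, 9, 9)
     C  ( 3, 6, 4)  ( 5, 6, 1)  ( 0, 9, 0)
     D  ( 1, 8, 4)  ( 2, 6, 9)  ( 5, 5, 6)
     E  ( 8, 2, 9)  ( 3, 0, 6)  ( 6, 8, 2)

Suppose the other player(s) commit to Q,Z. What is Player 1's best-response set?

u_1(A vs Q,Z) = 4
u_1(B vs Q,Z) = 5
u_1(C vs Q,Z) = 5
u_1(D vs Q,Z) = 2
u_1(E vs Q,Z) = 3
max payoff 5 at {B,C}

argmax u_1 = {B,C}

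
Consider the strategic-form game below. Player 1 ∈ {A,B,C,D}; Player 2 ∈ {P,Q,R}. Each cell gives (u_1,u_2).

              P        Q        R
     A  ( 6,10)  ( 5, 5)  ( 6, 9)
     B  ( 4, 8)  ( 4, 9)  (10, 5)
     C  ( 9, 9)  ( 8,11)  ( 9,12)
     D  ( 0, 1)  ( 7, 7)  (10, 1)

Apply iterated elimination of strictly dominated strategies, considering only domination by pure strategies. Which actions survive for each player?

Remaining: P1:{B,C,D} P2:{Q,R}

P1 drop A (C beats it: P:9>6 Q:8>5 R:9>6)
P2 drop P (Q beats it: B:9>8 C:11>9 D:7>1)
P1→{B,C,D} P2→{Q,R}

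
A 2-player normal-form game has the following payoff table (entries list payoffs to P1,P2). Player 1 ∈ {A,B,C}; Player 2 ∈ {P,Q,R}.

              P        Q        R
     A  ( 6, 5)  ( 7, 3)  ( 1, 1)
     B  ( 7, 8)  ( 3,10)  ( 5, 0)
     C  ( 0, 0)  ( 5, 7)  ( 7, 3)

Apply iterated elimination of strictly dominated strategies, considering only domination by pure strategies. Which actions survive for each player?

P2 drop R (Q beats it: A:3>1 B:10>0 C:7>3)
P1 drop C (A beats it: P:6>0 Q:7>5)
P1→{A,B} P2→{P,Q}

Remaining: P1:{A,B} P2:{P,Q}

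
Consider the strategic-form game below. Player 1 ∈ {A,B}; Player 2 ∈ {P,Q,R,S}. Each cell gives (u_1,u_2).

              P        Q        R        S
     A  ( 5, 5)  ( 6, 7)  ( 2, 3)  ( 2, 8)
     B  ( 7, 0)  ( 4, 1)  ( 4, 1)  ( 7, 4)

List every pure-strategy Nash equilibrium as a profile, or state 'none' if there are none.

NE set: (B,S)

(A,P): not NE [P1→B gives 7>5; P2→S gives 8>5]
(A,Q): not NE [P2→S gives 8>7]
(A,R): not NE [P1→B gives 4>2; P2→S gives 8>3]
(A,S): not NE [P1→B gives 7>2]
(B,P): not NE [P2→S gives 4>0]
(B,Q): not NE [P1→A gives 6>4; P2→S gives 4>1]
(B,R): not NE [P2→S gives 4>1]
(B,S): NE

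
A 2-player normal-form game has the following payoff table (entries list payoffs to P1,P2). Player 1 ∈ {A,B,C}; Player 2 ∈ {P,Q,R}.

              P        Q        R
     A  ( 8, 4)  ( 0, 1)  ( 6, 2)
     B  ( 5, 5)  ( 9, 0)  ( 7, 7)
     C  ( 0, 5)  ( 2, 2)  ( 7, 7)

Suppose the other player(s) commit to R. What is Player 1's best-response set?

u_1(A vs R) = 6
u_1(B vs R) = 7
u_1(C vs R) = 7
max payoff 7 at {B,C}

P1 best: {B,C}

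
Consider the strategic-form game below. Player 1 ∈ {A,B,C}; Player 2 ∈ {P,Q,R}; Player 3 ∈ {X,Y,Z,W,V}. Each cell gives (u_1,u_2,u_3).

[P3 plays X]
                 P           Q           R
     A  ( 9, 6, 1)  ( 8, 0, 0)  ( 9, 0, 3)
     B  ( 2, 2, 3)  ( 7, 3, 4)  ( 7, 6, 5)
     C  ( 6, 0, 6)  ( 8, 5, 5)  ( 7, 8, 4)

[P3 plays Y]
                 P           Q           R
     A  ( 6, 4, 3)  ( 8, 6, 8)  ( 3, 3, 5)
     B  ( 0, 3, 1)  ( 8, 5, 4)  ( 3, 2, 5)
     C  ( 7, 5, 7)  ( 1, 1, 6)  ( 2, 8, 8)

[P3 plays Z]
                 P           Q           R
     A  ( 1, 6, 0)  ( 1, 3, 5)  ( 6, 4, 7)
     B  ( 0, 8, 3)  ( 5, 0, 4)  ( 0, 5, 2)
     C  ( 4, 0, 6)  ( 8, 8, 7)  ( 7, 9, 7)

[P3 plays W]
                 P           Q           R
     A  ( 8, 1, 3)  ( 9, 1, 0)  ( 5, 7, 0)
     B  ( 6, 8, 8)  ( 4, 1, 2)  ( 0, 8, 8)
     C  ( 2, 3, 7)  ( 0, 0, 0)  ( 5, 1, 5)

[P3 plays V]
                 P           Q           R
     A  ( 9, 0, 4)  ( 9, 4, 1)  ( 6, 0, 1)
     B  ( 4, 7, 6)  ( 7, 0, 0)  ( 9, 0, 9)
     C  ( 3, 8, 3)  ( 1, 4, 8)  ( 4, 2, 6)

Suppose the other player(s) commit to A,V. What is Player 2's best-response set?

argmax u_2 = {Q}

u_2(P vs A,V) = 0
u_2(Q vs A,V) = 4
u_2(R vs A,V) = 0
max payoff 4 at {Q}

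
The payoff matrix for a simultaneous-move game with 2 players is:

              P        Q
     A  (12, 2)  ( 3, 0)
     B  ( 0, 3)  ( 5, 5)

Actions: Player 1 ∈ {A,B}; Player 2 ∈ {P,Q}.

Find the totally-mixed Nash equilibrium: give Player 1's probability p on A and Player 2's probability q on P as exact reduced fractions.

p=1/2, q=1/7

P1 indiff ⇒ q·12+(1-q)·3 = q·0+(1-q)·5 ⇒ q(12) = (1-q)(2) ⇒ q = 1/7
P2 indiff ⇒ p·2+(1-p)·3 = p·0+(1-p)·5 ⇒ p(2) = (1-p)(2) ⇒ p = 1/2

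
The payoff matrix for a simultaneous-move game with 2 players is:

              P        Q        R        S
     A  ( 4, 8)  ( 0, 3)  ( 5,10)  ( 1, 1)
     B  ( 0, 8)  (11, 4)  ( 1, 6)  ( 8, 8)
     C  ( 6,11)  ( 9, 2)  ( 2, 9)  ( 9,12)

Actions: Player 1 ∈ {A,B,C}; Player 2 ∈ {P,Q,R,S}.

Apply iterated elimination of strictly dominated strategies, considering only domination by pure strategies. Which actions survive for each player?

Remaining: P1:{A,C} P2:{P,R,S}

P2 drop Q (P beats it: A:8>3 B:8>4 C:11>2)
P1 drop B (C beats it: P:6>0 R:2>1 S:9>8)
P1→{A,C} P2→{P,R,S}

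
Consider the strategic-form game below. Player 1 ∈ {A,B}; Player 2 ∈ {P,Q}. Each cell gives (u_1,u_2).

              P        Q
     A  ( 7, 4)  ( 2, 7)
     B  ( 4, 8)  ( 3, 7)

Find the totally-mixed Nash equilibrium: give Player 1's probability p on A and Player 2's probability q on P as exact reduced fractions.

P1 indiff ⇒ q·7+(1-q)·2 = q·4+(1-q)·3 ⇒ q(3) = (1-q)(1) ⇒ q = 1/4
P2 indiff ⇒ p·4+(1-p)·8 = p·7+(1-p)·7 ⇒ p(-3) = (1-p)(-1) ⇒ p = 1/4

(p,q) = (1/4, 1/4)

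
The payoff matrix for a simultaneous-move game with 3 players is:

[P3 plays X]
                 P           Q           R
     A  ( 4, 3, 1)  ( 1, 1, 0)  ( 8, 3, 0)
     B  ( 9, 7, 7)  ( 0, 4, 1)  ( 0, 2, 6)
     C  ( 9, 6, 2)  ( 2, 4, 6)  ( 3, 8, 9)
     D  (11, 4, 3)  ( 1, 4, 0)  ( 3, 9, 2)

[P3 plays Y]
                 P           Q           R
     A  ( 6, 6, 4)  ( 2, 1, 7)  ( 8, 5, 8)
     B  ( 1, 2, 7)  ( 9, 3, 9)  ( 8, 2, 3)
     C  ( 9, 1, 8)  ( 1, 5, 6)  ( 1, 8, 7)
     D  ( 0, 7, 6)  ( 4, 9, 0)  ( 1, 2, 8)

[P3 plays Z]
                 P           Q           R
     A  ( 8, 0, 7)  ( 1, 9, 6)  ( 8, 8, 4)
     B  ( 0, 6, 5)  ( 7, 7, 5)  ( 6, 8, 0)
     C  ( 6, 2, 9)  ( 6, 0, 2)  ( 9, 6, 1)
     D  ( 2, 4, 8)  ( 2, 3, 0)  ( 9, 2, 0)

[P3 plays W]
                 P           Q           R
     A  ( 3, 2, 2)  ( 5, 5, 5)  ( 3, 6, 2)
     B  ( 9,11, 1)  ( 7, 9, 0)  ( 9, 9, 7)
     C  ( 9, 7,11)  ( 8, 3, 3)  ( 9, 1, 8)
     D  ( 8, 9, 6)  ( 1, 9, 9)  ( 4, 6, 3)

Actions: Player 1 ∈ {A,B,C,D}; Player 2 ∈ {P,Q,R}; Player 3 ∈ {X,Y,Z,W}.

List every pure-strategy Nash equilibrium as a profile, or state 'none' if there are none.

(A,P,X): not NE [P1→D gives 11>4; P3→Z gives 7>1]
(A,P,Y): not NE [P1→C gives 9>6; P3→Z gives 7>4]
(A,P,Z): not NE [P2→Q gives 9>0]
(A,P,W): not NE [P1→C gives 9>3; P2→R gives 6>2; P3→Z gives 7>2]
(A,Q,X): not NE [P1→C gives 2>1; P2→R gives 3>1; P3→Y gives 7>0]
(A,Q,Y): not NE [P1→B gives 9>2; P2→P gives 6>1]
(A,Q,Z): not NE [P1→B gives 7>1; P3→Y gives 7>6]
(A,Q,W): not NE [P1→C gives 8>5; P2→R gives 6>5; P3→Y gives 7>5]
(A,R,X): not NE [P3→Y gives 8>0]
(A,R,Y): not NE [P2→P gives 6>5]
(A,R,Z): not NE [P1→D gives 9>8; P2→Q gives 9>8; P3→Y gives 8>4]
(A,R,W): not NE [P1→C gives 9>3; P3→Y gives 8>2]
(B,P,X): not NE [P1→D gives 11>9]
(B,P,Y): not NE [P1→C gives 9>1; P2→Q gives 3>2]
(B,P,Z): not NE [P1→A gives 8>0; P2→R gives 8>6; P3→Y gives 7>5]
(B,P,W): not NE [P3→Y gives 7>1]
(B,Q,X): not NE [P1→C gives 2>0; P2→P gives 7>4; P3→Y gives 9>1]
(B,Q,Y): NE
(B,Q,Z): not NE [P2→R gives 8>7; P3→Y gives 9>5]
(B,Q,W): not NE [P1→C gives 8>7; P2→P gives 11>9; P3→Y gives 9>0]
(B,R,X): not NE [P1→A gives 8>0; P2→P gives 7>2; P3→W gives 7>6]
(B,R,Y): not NE [P2→Q gives 3>2; P3→W gives 7>3]
(B,R,Z): not NE [P1→D gives 9>6; P3→W gives 7>0]
(B,R,W): not NE [P2→P gives 11>9]
(C,P,X): not NE [P1→D gives 11>9; P2→R gives 8>6; P3→W gives 11>2]
(C,P,Y): not NE [P2→R gives 8>1; P3→W gives 11>8]
(C,P,Z): not NE [P1→A gives 8>6; P2→R gives 6>2; P3→W gives 11>9]
(C,P,W): NE
(C,Q,X): not NE [P2→R gives 8>4]
(C,Q,Y): not NE [P1→B gives 9>1; P2→R gives 8>5]
(C,Q,Z): not NE [P1→B gives 7>6; P2→R gives 6>0; P3→Y gives 6>2]
(C,Q,W): not NE [P2→P gives 7>3; P3→Y gives 6>3]
(C,R,X): not NE [P1→A gives 8>3]
(C,R,Y): not NE [P1→B gives 8>1; P3→X gives 9>7]
(C,R,Z): not NE [P3→X gives 9>1]
(C,R,W): not NE [P2→P gives 7>1; P3→X gives 9>8]
(D,P,X): not NE [P2→R gives 9>4; P3→Z gives 8>3]
(D,P,Y): not NE [P1→C gives 9>0; P2→Q gives 9>7; P3→Z gives 8>6]
(D,P,Z): not NE [P1→A gives 8>2]
(D,P,W): not NE [P1→C gives 9>8; P3→Z gives 8>6]
(D,Q,X): not NE [P1→C gives 2>1; P2→R gives 9>4; P3→W gives 9>0]
(D,Q,Y): not NE [P1→B gives 9>4; P3→W gives 9>0]
(D,Q,Z): not NE [P1→B gives 7>2; P2→P gives 4>3; P3→W gives 9>0]
(D,Q,W): not NE [P1→C gives 8>1]
(D,R,X): not NE [P1→A gives 8>3; P3→Y gives 8>2]
(D,R,Y): not NE [P1→B gives 8>1; P2→Q gives 9>2]
(D,R,Z): not NE [P2→P gives 4>2; P3→Y gives 8>0]
(D,R,W): not NE [P1→C gives 9>4; P2→Q gives 9>6; P3→Y gives 8>3]

NE set: (B,Q,Y), (C,P,W)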